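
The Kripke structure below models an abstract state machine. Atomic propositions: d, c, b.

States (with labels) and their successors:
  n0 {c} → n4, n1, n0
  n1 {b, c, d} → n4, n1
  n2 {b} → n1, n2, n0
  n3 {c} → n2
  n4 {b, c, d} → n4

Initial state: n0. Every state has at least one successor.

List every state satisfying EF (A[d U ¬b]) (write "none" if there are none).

States satisfying A[d U ¬b]: {n0, n3}.
States satisfying EF (A[d U ¬b]): {n0, n2, n3}.

{n0, n2, n3}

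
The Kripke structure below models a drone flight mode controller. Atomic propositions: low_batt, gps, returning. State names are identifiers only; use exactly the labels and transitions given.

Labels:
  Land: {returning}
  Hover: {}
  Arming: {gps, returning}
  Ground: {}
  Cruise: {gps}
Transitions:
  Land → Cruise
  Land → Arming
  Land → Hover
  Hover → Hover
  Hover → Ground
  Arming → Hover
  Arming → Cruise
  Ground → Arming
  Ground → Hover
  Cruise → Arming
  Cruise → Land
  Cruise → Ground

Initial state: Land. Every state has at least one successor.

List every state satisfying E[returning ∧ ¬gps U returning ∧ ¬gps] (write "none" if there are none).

{Land}

States satisfying returning ∧ ¬gps: {Land}.
States satisfying E[returning ∧ ¬gps U returning ∧ ¬gps]: {Land}.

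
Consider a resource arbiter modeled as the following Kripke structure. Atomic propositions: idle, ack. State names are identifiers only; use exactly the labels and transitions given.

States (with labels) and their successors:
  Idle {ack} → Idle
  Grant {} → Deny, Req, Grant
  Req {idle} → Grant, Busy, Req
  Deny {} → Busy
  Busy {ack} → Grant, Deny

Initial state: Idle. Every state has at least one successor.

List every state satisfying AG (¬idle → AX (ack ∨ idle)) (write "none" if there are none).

States satisfying ¬idle → AX (ack ∨ idle): {Idle, Req, Deny}.
States satisfying AG (¬idle → AX (ack ∨ idle)): {Idle}.

{Idle}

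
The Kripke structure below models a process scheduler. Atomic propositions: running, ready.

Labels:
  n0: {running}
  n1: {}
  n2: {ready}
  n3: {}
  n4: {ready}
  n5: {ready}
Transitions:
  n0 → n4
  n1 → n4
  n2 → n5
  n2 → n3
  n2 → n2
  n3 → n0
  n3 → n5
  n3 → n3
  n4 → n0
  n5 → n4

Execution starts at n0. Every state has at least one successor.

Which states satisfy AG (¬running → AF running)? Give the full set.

States satisfying ¬running → AF running: {n0, n1, n4, n5}.
States satisfying AG (¬running → AF running): {n0, n1, n4, n5}.

{n0, n1, n4, n5}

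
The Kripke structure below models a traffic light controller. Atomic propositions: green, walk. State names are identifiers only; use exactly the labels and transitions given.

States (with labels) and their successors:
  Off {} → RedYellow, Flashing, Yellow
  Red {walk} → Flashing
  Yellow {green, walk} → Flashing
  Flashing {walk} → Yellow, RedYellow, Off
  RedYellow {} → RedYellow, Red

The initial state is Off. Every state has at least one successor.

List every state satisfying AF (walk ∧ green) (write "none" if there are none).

{Yellow}

States satisfying walk ∧ green: {Yellow}.
States satisfying AF (walk ∧ green): {Yellow}.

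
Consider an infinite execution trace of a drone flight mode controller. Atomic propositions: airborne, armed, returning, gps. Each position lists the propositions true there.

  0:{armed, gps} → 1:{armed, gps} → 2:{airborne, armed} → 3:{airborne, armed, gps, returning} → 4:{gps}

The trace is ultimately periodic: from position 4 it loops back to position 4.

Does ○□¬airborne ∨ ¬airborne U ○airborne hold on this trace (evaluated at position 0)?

Holds

The position after 0 is 1; □¬airborne is false there.
Walking from position 0: ○airborne first holds at position 1, and ¬airborne holds at every earlier position along the way, so ¬airborne U ○airborne holds.
At position 0: ○□¬airborne is false; ¬airborne U ○airborne is true; so ○□¬airborne ∨ ¬airborne U ○airborne is true.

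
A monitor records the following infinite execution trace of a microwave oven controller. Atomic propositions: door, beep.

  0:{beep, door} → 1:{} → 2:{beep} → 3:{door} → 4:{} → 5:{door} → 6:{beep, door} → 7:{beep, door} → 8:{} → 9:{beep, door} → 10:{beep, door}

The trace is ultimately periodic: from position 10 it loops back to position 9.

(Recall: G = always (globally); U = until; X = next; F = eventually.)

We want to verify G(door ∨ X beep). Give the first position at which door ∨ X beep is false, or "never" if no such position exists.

Check door ∨ X beep at each position in order: 0 ✓, 1 ✓.
At position 2 the labels are {beep} and the next position 3 has {door}, so door ∨ X beep is false there. This is the first violation.

2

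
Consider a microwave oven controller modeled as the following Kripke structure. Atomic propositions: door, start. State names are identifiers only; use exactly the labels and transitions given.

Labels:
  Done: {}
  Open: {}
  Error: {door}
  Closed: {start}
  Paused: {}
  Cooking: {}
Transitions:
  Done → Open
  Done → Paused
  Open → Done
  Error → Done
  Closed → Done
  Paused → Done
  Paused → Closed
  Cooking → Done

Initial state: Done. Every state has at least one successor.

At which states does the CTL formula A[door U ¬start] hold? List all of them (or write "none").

States satisfying door: {Error}.
States satisfying ¬start: {Done, Open, Error, Paused, Cooking}.
States satisfying A[door U ¬start]: {Done, Open, Error, Paused, Cooking}.

{Done, Open, Error, Paused, Cooking}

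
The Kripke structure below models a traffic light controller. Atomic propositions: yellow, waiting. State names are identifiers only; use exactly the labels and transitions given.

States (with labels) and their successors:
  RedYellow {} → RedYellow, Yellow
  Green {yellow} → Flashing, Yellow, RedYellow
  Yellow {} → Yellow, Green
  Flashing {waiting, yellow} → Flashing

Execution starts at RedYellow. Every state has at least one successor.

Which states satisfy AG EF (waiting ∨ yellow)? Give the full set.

States satisfying EF (waiting ∨ yellow): {RedYellow, Green, Yellow, Flashing}.
States satisfying AG EF (waiting ∨ yellow): {RedYellow, Green, Yellow, Flashing}.

{RedYellow, Green, Yellow, Flashing}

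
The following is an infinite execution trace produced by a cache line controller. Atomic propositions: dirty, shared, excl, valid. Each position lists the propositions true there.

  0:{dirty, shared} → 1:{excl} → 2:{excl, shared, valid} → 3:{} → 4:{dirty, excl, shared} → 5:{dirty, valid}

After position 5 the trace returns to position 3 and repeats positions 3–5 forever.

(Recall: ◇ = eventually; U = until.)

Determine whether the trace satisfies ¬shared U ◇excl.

Walking from position 0: ◇excl first holds at position 0, and ¬shared holds at every earlier position along the way, so ¬shared U ◇excl holds.

Satisfied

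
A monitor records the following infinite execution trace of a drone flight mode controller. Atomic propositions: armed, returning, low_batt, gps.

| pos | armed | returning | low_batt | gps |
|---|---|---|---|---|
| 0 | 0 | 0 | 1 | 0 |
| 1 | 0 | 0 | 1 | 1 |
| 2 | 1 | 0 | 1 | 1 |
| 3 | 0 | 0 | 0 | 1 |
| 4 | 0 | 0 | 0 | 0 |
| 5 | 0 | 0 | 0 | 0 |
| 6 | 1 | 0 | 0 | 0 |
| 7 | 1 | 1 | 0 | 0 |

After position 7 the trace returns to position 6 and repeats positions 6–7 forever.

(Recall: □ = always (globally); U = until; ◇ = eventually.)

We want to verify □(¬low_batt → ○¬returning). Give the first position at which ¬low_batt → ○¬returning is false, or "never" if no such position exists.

Check ¬low_batt → ○¬returning at each position in order: 0 ✓, 1 ✓, 2 ✓, 3 ✓, 4 ✓, 5 ✓.
At position 6 the labels are {armed} and the next position 7 has {armed, returning}, so ¬low_batt → ○¬returning is false there. This is the first violation.

6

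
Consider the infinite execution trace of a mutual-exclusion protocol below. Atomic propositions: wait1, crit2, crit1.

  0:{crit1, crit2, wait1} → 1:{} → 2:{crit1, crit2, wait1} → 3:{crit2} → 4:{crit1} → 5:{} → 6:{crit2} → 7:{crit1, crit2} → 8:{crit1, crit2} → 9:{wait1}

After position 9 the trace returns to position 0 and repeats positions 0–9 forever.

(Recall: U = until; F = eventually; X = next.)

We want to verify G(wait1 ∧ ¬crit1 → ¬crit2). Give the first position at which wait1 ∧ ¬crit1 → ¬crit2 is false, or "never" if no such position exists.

never

wait1 ∧ ¬crit1 → ¬crit2 holds at every position 0..9, and those are all the positions the trace ever visits, so the invariant G(wait1 ∧ ¬crit1 → ¬crit2) is never violated.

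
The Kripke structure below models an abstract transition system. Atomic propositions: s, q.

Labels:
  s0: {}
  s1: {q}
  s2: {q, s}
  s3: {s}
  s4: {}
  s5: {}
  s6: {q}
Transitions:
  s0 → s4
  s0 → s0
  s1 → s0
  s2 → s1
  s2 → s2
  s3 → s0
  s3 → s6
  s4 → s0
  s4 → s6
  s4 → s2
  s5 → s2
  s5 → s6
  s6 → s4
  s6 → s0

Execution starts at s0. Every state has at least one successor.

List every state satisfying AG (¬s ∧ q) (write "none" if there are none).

States satisfying ¬s ∧ q: {s1, s6}.
States satisfying AG (¬s ∧ q): ∅.

none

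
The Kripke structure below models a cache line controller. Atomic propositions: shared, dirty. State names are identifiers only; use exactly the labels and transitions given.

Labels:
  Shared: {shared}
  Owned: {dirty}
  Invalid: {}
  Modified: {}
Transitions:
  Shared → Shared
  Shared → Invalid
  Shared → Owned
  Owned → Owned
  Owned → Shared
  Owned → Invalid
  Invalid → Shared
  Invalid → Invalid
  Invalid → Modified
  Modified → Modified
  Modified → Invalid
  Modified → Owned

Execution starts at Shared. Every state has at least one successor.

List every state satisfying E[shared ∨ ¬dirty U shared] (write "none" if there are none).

{Shared, Invalid, Modified}

States satisfying shared ∨ ¬dirty: {Shared, Invalid, Modified}.
States satisfying shared: {Shared}.
States satisfying E[shared ∨ ¬dirty U shared]: {Shared, Invalid, Modified}.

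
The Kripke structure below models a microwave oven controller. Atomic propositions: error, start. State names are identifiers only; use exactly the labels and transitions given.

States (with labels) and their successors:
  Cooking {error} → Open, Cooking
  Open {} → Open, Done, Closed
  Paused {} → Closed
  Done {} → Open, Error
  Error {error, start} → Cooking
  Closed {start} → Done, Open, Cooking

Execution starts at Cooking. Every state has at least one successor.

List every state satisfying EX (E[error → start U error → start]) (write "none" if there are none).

States satisfying E[error → start U error → start]: {Open, Paused, Done, Error, Closed}.
States satisfying EX (E[error → start U error → start]): {Cooking, Open, Paused, Done, Closed}.

{Cooking, Open, Paused, Done, Closed}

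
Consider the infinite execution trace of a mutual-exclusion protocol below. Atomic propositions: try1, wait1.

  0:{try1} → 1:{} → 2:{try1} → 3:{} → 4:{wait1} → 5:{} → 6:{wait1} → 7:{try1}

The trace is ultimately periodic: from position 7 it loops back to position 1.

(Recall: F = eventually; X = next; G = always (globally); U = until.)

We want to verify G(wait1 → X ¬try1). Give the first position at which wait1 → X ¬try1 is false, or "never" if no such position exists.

6

Check wait1 → X ¬try1 at each position in order: 0 ✓, 1 ✓, 2 ✓, 3 ✓, 4 ✓, 5 ✓.
At position 6 the labels are {wait1} and the next position 7 has {try1}, so wait1 → X ¬try1 is false there. This is the first violation.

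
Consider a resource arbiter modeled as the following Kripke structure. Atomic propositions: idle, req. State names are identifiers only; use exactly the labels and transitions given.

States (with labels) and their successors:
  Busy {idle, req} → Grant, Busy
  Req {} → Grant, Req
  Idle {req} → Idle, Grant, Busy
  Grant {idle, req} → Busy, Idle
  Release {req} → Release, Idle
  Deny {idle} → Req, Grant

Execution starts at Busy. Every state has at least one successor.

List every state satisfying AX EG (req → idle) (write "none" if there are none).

{Busy, Req, Deny}

States satisfying EG (req → idle): {Busy, Req, Grant, Deny}.
States satisfying AX EG (req → idle): {Busy, Req, Deny}.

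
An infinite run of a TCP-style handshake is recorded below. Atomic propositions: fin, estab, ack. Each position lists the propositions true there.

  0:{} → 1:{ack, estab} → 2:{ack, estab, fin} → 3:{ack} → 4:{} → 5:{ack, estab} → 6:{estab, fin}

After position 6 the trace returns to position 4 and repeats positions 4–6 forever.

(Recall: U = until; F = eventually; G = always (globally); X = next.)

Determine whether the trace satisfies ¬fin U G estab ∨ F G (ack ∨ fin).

No

Walking from position 0: at position 2, G estab has not yet held and ¬fin fails, so ¬fin U G estab is false.
G (ack ∨ fin) is false at every position 0..6, so it never becomes true and F G (ack ∨ fin) fails.
At position 0: ¬fin U G estab is false; F G (ack ∨ fin) is false; so ¬fin U G estab ∨ F G (ack ∨ fin) is false.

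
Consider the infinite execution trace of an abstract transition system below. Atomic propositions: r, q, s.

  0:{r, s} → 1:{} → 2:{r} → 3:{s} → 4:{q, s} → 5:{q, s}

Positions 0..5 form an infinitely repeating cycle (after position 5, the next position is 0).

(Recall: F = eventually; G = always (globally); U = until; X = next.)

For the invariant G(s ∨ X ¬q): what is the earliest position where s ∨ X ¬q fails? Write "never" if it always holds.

s ∨ X ¬q holds at every position 0..5, and those are all the positions the trace ever visits, so the invariant G(s ∨ X ¬q) is never violated.

never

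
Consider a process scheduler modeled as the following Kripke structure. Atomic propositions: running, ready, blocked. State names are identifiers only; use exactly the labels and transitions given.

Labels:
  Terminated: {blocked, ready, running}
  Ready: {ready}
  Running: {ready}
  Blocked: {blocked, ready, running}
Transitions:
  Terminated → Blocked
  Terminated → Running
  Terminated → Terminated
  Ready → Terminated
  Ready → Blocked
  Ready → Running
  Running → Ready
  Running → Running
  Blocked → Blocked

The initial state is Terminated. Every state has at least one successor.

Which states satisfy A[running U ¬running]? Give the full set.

{Ready, Running}

States satisfying running: {Terminated, Blocked}.
States satisfying ¬running: {Ready, Running}.
States satisfying A[running U ¬running]: {Ready, Running}.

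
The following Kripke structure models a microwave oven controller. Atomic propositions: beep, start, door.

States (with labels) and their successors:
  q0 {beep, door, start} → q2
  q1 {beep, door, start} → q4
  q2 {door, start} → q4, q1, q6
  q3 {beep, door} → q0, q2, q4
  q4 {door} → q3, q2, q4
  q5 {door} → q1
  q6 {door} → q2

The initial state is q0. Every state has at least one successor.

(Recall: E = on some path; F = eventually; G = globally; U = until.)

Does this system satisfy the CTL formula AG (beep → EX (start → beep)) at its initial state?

States satisfying beep → EX (start → beep): {q1, q2, q3, q4, q5, q6}.
States satisfying AG (beep → EX (start → beep)): ∅.
q0 is reachable from q0 and violates beep → EX (start → beep), so AG fails at q0.
q0 ∉ Sat(AG (beep → EX (start → beep))).

Violated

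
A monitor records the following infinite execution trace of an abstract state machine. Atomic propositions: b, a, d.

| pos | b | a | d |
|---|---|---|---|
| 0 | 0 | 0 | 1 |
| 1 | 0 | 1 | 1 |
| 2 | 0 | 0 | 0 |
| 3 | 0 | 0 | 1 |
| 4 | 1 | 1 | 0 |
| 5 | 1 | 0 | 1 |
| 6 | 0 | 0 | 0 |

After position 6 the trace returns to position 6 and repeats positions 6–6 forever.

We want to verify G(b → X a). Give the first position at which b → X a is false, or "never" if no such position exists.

4

Check b → X a at each position in order: 0 ✓, 1 ✓, 2 ✓, 3 ✓.
At position 4 the labels are {a, b} and the next position 5 has {b, d}, so b → X a is false there. This is the first violation.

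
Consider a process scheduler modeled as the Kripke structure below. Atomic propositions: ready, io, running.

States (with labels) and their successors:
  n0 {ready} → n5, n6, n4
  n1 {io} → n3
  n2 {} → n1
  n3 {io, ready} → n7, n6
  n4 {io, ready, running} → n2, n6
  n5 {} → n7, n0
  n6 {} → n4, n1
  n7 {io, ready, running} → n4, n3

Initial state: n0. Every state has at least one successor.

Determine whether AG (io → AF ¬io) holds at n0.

Does not hold

States satisfying io → AF ¬io: {n0, n2, n4, n5, n6}.
States satisfying AG (io → AF ¬io): ∅.
n1 is reachable from n0 and violates io → AF ¬io, so AG fails at n0.
n0 ∉ Sat(AG (io → AF ¬io)).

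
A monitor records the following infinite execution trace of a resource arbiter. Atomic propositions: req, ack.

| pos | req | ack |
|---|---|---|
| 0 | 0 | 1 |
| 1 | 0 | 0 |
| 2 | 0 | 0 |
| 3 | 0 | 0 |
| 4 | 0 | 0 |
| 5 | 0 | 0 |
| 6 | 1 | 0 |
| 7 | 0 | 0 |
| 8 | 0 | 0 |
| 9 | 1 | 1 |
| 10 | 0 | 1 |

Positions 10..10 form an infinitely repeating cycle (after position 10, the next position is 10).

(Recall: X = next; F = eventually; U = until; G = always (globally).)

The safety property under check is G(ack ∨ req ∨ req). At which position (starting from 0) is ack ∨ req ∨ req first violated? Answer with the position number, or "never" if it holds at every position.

1

Check ack ∨ req ∨ req at each position in order: 0 ✓.
At position 1 the labels are {}, so ack ∨ req ∨ req is false there. This is the first violation.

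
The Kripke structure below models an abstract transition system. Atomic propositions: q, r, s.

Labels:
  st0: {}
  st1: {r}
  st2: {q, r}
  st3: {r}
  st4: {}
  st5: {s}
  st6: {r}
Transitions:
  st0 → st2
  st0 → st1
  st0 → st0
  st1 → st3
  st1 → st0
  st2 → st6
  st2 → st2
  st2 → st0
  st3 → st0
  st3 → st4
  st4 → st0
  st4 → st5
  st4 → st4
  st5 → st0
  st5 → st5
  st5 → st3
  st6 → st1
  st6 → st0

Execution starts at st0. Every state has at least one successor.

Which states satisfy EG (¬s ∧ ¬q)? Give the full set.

States satisfying ¬s ∧ ¬q: {st0, st1, st3, st4, st6}.
States satisfying EG (¬s ∧ ¬q): {st0, st1, st3, st4, st6}.

{st0, st1, st3, st4, st6}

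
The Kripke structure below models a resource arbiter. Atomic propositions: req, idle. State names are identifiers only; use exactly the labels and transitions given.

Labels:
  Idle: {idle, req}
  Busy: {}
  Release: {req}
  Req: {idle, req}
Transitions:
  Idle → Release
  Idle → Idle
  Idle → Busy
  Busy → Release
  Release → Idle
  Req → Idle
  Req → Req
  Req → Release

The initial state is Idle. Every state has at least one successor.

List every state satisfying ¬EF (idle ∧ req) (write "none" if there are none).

States satisfying idle ∧ req: {Idle, Req}.
States satisfying EF (idle ∧ req): {Idle, Busy, Release, Req}.
States satisfying ¬EF (idle ∧ req): ∅.

none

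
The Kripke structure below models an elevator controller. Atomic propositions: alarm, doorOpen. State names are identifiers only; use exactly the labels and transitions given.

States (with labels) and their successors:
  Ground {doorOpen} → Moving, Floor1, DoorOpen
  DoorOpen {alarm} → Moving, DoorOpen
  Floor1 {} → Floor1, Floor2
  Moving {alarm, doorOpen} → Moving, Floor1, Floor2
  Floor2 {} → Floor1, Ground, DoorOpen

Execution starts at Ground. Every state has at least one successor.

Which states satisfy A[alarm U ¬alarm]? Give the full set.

States satisfying alarm: {DoorOpen, Moving}.
States satisfying ¬alarm: {Ground, Floor1, Floor2}.
States satisfying A[alarm U ¬alarm]: {Ground, Floor1, Floor2}.

{Ground, Floor1, Floor2}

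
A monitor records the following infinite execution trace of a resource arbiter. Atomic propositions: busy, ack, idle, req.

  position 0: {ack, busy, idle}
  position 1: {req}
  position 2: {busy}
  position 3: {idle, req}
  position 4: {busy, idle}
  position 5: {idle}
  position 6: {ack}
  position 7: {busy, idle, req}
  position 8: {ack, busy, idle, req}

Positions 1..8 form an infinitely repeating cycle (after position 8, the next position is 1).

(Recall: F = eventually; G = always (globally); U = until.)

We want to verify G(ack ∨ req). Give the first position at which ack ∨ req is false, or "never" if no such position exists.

2

Check ack ∨ req at each position in order: 0 ✓, 1 ✓.
At position 2 the labels are {busy}, so ack ∨ req is false there. This is the first violation.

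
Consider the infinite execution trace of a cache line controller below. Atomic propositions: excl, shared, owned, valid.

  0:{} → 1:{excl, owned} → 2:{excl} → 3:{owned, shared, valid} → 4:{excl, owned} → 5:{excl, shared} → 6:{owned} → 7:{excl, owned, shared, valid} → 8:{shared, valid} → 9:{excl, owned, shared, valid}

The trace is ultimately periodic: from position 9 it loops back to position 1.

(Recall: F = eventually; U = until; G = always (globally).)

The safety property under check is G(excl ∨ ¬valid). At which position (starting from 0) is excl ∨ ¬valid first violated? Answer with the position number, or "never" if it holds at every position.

Check excl ∨ ¬valid at each position in order: 0 ✓, 1 ✓, 2 ✓.
At position 3 the labels are {owned, shared, valid}, so excl ∨ ¬valid is false there. This is the first violation.

3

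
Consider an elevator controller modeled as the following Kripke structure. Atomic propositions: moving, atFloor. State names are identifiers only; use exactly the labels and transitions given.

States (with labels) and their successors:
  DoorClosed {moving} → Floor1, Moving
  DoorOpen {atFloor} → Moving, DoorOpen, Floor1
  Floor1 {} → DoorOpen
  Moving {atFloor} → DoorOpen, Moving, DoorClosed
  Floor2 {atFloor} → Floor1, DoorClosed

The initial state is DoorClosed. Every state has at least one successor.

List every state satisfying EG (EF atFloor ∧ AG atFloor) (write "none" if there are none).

States satisfying EF atFloor ∧ AG atFloor: ∅.
States satisfying EG (EF atFloor ∧ AG atFloor): ∅.

none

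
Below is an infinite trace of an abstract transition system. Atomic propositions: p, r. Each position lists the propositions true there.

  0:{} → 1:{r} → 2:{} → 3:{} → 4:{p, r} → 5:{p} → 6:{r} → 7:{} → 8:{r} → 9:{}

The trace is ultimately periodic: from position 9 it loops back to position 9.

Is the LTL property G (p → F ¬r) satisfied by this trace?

p → F ¬r holds at every position 0..9, and those are all positions ever visited, so G (p → F ¬r) holds.
Positions where p holds: 4, 5.
Check F ¬r at each: 4→ok, 5→ok.

Holds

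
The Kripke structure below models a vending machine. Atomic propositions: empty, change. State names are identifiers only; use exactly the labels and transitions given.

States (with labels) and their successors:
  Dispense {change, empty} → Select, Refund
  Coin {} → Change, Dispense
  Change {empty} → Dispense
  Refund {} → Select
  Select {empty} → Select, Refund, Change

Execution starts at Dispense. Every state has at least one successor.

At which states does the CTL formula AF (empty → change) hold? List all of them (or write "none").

States satisfying empty → change: {Dispense, Coin, Refund}.
States satisfying AF (empty → change): {Dispense, Coin, Change, Refund}.

{Dispense, Coin, Change, Refund}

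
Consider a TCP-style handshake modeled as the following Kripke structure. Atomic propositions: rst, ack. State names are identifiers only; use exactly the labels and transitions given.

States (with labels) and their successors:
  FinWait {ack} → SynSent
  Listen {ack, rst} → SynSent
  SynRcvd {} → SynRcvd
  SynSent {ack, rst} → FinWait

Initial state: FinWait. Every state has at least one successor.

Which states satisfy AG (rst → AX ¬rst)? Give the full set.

{FinWait, SynRcvd, SynSent}

States satisfying rst → AX ¬rst: {FinWait, SynRcvd, SynSent}.
States satisfying AG (rst → AX ¬rst): {FinWait, SynRcvd, SynSent}.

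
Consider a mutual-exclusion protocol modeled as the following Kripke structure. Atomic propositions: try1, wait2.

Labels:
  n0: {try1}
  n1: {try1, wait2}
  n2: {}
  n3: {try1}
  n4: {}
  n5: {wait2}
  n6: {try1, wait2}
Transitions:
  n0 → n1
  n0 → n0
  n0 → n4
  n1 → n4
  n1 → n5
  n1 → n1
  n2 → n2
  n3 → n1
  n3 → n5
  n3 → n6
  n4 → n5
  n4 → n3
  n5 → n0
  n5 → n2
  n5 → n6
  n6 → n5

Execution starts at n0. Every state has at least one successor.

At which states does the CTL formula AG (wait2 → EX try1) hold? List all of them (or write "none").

States satisfying wait2 → EX try1: {n0, n1, n2, n3, n4, n5}.
States satisfying AG (wait2 → EX try1): {n2}.

{n2}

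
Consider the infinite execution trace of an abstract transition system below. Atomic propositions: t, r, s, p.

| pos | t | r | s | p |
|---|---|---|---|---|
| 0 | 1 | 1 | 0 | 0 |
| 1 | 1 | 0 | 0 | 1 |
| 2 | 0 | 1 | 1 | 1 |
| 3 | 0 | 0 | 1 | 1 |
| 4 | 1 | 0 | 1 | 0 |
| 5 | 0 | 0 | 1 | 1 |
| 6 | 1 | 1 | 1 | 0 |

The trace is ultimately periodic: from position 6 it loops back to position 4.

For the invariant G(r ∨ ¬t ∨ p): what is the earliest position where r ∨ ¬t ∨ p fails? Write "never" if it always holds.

4

Check r ∨ ¬t ∨ p at each position in order: 0 ✓, 1 ✓, 2 ✓, 3 ✓.
At position 4 the labels are {s, t}, so r ∨ ¬t ∨ p is false there. This is the first violation.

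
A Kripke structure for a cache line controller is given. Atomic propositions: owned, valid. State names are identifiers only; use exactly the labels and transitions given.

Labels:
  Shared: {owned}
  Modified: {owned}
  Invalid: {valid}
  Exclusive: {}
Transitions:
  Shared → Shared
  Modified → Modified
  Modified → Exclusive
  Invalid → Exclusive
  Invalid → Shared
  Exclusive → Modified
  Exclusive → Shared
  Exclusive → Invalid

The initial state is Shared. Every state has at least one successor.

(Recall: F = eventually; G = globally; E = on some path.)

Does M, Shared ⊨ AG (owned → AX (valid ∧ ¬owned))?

Does not hold

States satisfying owned → AX (valid ∧ ¬owned): {Invalid, Exclusive}.
States satisfying AG (owned → AX (valid ∧ ¬owned)): ∅.
Shared is reachable from Shared and violates owned → AX (valid ∧ ¬owned), so AG fails at Shared.
Shared ∉ Sat(AG (owned → AX (valid ∧ ¬owned))).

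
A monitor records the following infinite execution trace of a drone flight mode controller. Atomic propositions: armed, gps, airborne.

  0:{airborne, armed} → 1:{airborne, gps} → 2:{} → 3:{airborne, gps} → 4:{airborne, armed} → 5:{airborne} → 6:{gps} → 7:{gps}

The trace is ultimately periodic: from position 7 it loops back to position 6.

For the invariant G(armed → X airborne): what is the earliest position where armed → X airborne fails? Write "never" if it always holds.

never

armed → X airborne holds at every position 0..7, and those are all the positions the trace ever visits, so the invariant G(armed → X airborne) is never violated.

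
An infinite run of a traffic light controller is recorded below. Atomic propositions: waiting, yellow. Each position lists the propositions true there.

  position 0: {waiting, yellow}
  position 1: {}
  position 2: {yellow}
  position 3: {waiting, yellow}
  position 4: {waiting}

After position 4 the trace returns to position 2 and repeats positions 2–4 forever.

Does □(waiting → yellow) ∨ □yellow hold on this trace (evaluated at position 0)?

Does not hold

waiting → yellow must hold at every position from 0 onward. It fails at position 4, so □(waiting → yellow) is false.
Positions where waiting holds: 0, 3, 4.
Check yellow at each: 0→ok, 3→ok, 4→fails.
yellow must hold at every position from 0 onward. It fails at position 1, so □yellow is false.
At position 0: □(waiting → yellow) is false; □yellow is false; so □(waiting → yellow) ∨ □yellow is false.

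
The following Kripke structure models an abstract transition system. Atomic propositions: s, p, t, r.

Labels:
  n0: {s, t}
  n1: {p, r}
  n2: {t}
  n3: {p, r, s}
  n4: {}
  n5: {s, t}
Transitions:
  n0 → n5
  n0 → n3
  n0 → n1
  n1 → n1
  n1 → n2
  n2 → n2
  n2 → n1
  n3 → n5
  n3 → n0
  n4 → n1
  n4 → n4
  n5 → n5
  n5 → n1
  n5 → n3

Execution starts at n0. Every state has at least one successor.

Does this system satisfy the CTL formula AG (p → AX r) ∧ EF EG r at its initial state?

Violated

States satisfying p → AX r: {n0, n2, n4, n5}.
States satisfying AG (p → AX r): ∅.
States satisfying EG r: {n1}.
States satisfying EF EG r: {n0, n1, n2, n3, n4, n5}.
States satisfying AG (p → AX r) ∧ EF EG r: ∅.
n0 ∉ Sat(AG (p → AX r) ∧ EF EG r).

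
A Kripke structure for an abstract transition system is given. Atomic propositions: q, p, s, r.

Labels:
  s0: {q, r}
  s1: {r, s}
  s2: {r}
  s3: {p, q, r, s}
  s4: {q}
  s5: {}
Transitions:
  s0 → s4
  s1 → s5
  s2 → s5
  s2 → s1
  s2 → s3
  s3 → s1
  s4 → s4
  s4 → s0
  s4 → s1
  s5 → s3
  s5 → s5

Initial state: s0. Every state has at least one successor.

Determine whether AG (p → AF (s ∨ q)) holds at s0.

States satisfying p → AF (s ∨ q): {s0, s1, s2, s3, s4, s5}.
States satisfying AG (p → AF (s ∨ q)): {s0, s1, s2, s3, s4, s5}.
Every state reachable from s0 satisfies p → AF (s ∨ q).
s0 ∈ Sat(AG (p → AF (s ∨ q))).

Holds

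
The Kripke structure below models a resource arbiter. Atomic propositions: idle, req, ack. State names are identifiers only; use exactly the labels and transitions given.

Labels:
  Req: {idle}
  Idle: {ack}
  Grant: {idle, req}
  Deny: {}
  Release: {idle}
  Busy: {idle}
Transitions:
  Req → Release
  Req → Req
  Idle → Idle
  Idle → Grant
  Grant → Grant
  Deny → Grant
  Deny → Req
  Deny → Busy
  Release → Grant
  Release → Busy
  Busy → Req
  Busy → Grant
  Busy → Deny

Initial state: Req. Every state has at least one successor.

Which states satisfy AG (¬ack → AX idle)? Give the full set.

{Idle, Grant}

States satisfying ¬ack → AX idle: {Req, Idle, Grant, Deny, Release}.
States satisfying AG (¬ack → AX idle): {Idle, Grant}.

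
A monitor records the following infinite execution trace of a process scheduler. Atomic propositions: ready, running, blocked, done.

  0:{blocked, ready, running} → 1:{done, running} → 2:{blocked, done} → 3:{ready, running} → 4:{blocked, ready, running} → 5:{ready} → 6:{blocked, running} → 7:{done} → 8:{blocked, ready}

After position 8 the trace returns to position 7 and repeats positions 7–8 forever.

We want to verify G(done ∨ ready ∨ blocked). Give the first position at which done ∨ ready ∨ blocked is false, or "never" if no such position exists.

done ∨ ready ∨ blocked holds at every position 0..8, and those are all the positions the trace ever visits, so the invariant G(done ∨ ready ∨ blocked) is never violated.

never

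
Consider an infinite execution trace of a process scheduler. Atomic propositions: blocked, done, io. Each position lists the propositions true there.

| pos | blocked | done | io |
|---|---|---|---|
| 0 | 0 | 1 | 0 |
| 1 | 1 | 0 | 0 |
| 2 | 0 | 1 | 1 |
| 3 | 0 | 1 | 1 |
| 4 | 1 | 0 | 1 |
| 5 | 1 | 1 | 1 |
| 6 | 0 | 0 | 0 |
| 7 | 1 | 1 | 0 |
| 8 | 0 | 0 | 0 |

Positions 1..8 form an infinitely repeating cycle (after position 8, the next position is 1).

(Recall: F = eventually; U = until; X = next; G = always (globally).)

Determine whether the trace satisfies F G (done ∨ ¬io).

G (done ∨ ¬io) is false at every position 0..8, so it never becomes true and F G (done ∨ ¬io) fails.

Does not hold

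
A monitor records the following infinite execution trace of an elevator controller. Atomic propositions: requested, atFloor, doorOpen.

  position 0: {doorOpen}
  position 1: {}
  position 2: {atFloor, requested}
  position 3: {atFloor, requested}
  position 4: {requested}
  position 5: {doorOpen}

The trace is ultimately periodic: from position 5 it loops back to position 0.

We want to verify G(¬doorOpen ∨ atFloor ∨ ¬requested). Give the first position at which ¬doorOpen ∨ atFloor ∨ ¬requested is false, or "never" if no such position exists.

never

¬doorOpen ∨ atFloor ∨ ¬requested holds at every position 0..5, and those are all the positions the trace ever visits, so the invariant G(¬doorOpen ∨ atFloor ∨ ¬requested) is never violated.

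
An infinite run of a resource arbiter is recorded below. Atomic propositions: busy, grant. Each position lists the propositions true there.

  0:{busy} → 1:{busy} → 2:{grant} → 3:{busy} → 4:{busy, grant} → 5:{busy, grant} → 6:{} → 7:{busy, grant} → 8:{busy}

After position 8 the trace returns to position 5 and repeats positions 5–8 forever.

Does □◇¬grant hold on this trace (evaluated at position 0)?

◇¬grant holds at every position 0..8, and those are all positions ever visited, so □◇¬grant holds.

Holds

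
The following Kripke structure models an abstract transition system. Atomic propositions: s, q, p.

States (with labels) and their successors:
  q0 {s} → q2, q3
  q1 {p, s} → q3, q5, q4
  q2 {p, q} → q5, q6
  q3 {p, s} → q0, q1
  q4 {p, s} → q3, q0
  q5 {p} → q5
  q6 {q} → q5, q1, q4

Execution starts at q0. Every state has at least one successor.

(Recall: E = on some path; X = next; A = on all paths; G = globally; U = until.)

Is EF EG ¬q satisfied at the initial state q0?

States satisfying EG ¬q: {q0, q1, q3, q4, q5}.
States satisfying EF EG ¬q: {q0, q1, q2, q3, q4, q5, q6}.
Some path from q0 reaches a state where EG ¬q holds.
q0 ∈ Sat(EF EG ¬q).

Yes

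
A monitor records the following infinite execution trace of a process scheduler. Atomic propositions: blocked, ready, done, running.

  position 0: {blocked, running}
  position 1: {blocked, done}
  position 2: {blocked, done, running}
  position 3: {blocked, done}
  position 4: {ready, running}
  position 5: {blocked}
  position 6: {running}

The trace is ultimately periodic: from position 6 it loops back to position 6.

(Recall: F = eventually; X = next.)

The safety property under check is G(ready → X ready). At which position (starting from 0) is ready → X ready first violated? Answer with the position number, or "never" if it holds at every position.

Check ready → X ready at each position in order: 0 ✓, 1 ✓, 2 ✓, 3 ✓.
At position 4 the labels are {ready, running} and the next position 5 has {blocked}, so ready → X ready is false there. This is the first violation.

4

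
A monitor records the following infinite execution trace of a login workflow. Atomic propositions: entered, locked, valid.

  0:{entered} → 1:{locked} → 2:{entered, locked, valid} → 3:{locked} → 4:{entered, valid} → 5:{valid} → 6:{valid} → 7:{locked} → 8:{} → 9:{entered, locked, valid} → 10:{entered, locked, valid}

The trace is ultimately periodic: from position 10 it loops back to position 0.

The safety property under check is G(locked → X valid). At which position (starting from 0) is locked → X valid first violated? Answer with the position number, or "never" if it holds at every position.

Check locked → X valid at each position in order: 0 ✓, 1 ✓.
At position 2 the labels are {entered, locked, valid} and the next position 3 has {locked}, so locked → X valid is false there. This is the first violation.

2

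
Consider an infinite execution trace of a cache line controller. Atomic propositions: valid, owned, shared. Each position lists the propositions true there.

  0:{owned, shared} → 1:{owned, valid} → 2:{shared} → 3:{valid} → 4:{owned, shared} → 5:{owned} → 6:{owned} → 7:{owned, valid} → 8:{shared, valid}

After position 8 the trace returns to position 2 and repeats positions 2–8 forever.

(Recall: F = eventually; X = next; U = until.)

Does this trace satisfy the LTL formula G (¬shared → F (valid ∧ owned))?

Satisfied

¬shared → F (valid ∧ owned) holds at every position 0..8, and those are all positions ever visited, so G (¬shared → F (valid ∧ owned)) holds.
Positions where ¬shared holds: 1, 3, 5, 6, 7.
Check F (valid ∧ owned) at each: 1→ok, 3→ok, 5→ok, 6→ok, 7→ok.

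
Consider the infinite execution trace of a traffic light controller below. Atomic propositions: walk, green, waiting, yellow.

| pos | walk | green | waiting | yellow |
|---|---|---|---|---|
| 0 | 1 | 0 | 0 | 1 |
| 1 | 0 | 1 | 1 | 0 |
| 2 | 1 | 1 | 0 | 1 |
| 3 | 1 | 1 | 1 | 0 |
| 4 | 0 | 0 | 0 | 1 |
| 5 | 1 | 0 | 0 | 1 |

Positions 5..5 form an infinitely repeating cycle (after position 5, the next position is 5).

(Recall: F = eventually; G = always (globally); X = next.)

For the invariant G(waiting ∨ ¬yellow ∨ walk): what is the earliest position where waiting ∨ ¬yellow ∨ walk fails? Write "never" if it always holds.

4

Check waiting ∨ ¬yellow ∨ walk at each position in order: 0 ✓, 1 ✓, 2 ✓, 3 ✓.
At position 4 the labels are {yellow}, so waiting ∨ ¬yellow ∨ walk is false there. This is the first violation.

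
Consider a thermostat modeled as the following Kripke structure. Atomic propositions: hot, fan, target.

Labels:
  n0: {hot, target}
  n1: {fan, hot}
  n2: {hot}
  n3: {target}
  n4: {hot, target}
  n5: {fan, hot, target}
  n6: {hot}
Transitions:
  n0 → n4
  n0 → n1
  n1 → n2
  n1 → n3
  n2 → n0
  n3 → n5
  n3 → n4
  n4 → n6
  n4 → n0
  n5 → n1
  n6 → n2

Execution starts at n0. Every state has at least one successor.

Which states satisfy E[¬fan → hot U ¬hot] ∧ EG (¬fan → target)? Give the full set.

{n0, n1, n3, n4, n5}

States satisfying ¬fan → hot: {n0, n1, n2, n4, n5, n6}.
States satisfying ¬hot: {n3}.
States satisfying E[¬fan → hot U ¬hot]: {n0, n1, n2, n3, n4, n5, n6}.
States satisfying ¬fan → target: {n0, n1, n3, n4, n5}.
States satisfying EG (¬fan → target): {n0, n1, n3, n4, n5}.
States satisfying E[¬fan → hot U ¬hot] ∧ EG (¬fan → target): {n0, n1, n3, n4, n5}.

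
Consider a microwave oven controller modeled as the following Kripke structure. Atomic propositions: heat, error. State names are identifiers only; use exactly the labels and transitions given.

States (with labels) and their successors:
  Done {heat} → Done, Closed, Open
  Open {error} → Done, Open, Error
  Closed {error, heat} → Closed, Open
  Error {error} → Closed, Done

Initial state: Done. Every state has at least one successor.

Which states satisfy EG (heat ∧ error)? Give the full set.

States satisfying heat ∧ error: {Closed}.
States satisfying EG (heat ∧ error): {Closed}.

{Closed}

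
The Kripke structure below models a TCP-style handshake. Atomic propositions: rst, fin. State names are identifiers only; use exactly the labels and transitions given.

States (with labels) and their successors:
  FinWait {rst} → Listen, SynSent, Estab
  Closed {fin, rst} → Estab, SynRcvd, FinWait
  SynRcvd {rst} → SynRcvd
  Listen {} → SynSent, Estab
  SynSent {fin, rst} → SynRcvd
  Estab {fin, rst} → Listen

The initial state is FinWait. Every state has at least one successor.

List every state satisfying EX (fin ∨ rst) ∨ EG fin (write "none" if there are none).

States satisfying fin ∨ rst: {FinWait, Closed, SynRcvd, SynSent, Estab}.
States satisfying EX (fin ∨ rst): {FinWait, Closed, SynRcvd, Listen, SynSent}.
States satisfying fin: {Closed, SynSent, Estab}.
States satisfying EG fin: ∅.
States satisfying EX (fin ∨ rst) ∨ EG fin: {FinWait, Closed, SynRcvd, Listen, SynSent}.

{FinWait, Closed, SynRcvd, Listen, SynSent}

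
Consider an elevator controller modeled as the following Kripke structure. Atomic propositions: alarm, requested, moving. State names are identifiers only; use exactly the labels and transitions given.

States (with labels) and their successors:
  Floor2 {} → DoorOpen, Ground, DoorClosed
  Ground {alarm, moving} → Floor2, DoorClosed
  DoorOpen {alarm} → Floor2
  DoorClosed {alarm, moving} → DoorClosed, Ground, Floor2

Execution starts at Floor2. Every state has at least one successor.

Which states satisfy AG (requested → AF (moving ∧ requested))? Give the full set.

States satisfying requested → AF (moving ∧ requested): {Floor2, Ground, DoorOpen, DoorClosed}.
States satisfying AG (requested → AF (moving ∧ requested)): {Floor2, Ground, DoorOpen, DoorClosed}.

{Floor2, Ground, DoorOpen, DoorClosed}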